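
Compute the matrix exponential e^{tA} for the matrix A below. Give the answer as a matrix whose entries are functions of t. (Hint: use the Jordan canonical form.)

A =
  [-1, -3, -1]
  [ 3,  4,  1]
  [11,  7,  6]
e^{tA} =
  [-2*t^2*exp(3*t) - 4*t*exp(3*t) + exp(3*t), t^2*exp(3*t) - 3*t*exp(3*t), -t^2*exp(3*t) - t*exp(3*t)]
  [t^2*exp(3*t) + 3*t*exp(3*t), -t^2*exp(3*t)/2 + t*exp(3*t) + exp(3*t), t^2*exp(3*t)/2 + t*exp(3*t)]
  [5*t^2*exp(3*t) + 11*t*exp(3*t), -5*t^2*exp(3*t)/2 + 7*t*exp(3*t), 5*t^2*exp(3*t)/2 + 3*t*exp(3*t) + exp(3*t)]

Strategy: write A = P · J · P⁻¹ where J is a Jordan canonical form, so e^{tA} = P · e^{tJ} · P⁻¹, and e^{tJ} can be computed block-by-block.

A has Jordan form
J =
  [3, 1, 0]
  [0, 3, 1]
  [0, 0, 3]
(up to reordering of blocks).

Per-block formulas:
  For a 3×3 Jordan block J_3(3): exp(t · J_3(3)) = e^(3t)·(I + t·N + (t^2/2)·N^2), where N is the 3×3 nilpotent shift.

After assembling e^{tJ} and conjugating by P, we get:

e^{tA} =
  [-2*t^2*exp(3*t) - 4*t*exp(3*t) + exp(3*t), t^2*exp(3*t) - 3*t*exp(3*t), -t^2*exp(3*t) - t*exp(3*t)]
  [t^2*exp(3*t) + 3*t*exp(3*t), -t^2*exp(3*t)/2 + t*exp(3*t) + exp(3*t), t^2*exp(3*t)/2 + t*exp(3*t)]
  [5*t^2*exp(3*t) + 11*t*exp(3*t), -5*t^2*exp(3*t)/2 + 7*t*exp(3*t), 5*t^2*exp(3*t)/2 + 3*t*exp(3*t) + exp(3*t)]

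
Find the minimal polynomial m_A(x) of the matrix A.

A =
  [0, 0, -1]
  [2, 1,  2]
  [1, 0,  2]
x^2 - 2*x + 1

The characteristic polynomial is χ_A(x) = (x - 1)^3, so the eigenvalues are known. The minimal polynomial is
  m_A(x) = Π_λ (x − λ)^{k_λ}
where k_λ is the size of the *largest* Jordan block for λ (equivalently, the smallest k with (A − λI)^k v = 0 for every generalised eigenvector v of λ).

  λ = 1: largest Jordan block has size 2, contributing (x − 1)^2

So m_A(x) = (x - 1)^2 = x^2 - 2*x + 1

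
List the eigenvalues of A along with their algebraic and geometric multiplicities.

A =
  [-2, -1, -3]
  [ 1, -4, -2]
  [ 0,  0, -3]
λ = -3: alg = 3, geom = 1

Step 1 — factor the characteristic polynomial to read off the algebraic multiplicities:
  χ_A(x) = (x + 3)^3

Step 2 — compute geometric multiplicities via the rank-nullity identity g(λ) = n − rank(A − λI):
  rank(A − (-3)·I) = 2, so dim ker(A − (-3)·I) = n − 2 = 1

Summary:
  λ = -3: algebraic multiplicity = 3, geometric multiplicity = 1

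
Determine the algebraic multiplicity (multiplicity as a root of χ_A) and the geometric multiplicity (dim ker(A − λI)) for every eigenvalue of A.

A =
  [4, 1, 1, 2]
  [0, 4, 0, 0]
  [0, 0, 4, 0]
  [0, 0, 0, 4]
λ = 4: alg = 4, geom = 3

Step 1 — factor the characteristic polynomial to read off the algebraic multiplicities:
  χ_A(x) = (x - 4)^4

Step 2 — compute geometric multiplicities via the rank-nullity identity g(λ) = n − rank(A − λI):
  rank(A − (4)·I) = 1, so dim ker(A − (4)·I) = n − 1 = 3

Summary:
  λ = 4: algebraic multiplicity = 4, geometric multiplicity = 3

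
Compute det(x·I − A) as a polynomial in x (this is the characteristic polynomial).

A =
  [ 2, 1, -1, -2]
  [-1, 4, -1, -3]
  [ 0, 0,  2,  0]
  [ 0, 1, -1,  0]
x^4 - 8*x^3 + 24*x^2 - 32*x + 16

Expanding det(x·I − A) (e.g. by cofactor expansion or by noting that A is similar to its Jordan form J, which has the same characteristic polynomial as A) gives
  χ_A(x) = x^4 - 8*x^3 + 24*x^2 - 32*x + 16
which factors as (x - 2)^4. The eigenvalues (with algebraic multiplicities) are λ = 2 with multiplicity 4.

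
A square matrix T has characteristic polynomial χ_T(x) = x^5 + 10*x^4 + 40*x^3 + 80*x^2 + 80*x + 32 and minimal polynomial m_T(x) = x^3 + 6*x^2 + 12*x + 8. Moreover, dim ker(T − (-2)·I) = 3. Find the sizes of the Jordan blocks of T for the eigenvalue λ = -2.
Block sizes for λ = -2: [3, 1, 1]

Step 1 — from the characteristic polynomial, algebraic multiplicity of λ = -2 is 5. From dim ker(T − (-2)·I) = 3, there are exactly 3 Jordan blocks for λ = -2.
Step 2 — from the minimal polynomial, the factor (x + 2)^3 tells us the largest block for λ = -2 has size 3.
Step 3 — with total size 5, 3 blocks, and largest block 3, the block sizes (in nonincreasing order) are [3, 1, 1].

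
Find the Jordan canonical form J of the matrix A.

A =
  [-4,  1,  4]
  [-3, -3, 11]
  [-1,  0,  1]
J_3(-2)

The characteristic polynomial is
  det(x·I − A) = x^3 + 6*x^2 + 12*x + 8 = (x + 2)^3

Eigenvalues and multiplicities (the geometric multiplicity of λ is n − rank(A − λI), which equals the number of Jordan blocks for λ):
  λ = -2: algebraic multiplicity = 3, geometric multiplicity = 1

Determining the block sizes for each eigenvalue:
  λ = -2: one block (gm = 1), so the single block has size am = 3 → block sizes [3]

Assembling the blocks gives a Jordan form
J =
  [-2,  1,  0]
  [ 0, -2,  1]
  [ 0,  0, -2]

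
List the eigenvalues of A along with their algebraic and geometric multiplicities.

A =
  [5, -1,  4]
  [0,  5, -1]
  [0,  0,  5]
λ = 5: alg = 3, geom = 1

Step 1 — factor the characteristic polynomial to read off the algebraic multiplicities:
  χ_A(x) = (x - 5)^3

Step 2 — compute geometric multiplicities via the rank-nullity identity g(λ) = n − rank(A − λI):
  rank(A − (5)·I) = 2, so dim ker(A − (5)·I) = n − 2 = 1

Summary:
  λ = 5: algebraic multiplicity = 3, geometric multiplicity = 1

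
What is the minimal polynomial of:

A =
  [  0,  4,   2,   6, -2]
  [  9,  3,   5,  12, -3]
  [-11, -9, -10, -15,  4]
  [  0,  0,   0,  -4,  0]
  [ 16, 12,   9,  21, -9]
x^3 + 12*x^2 + 48*x + 64

The characteristic polynomial is χ_A(x) = (x + 4)^5, so the eigenvalues are known. The minimal polynomial is
  m_A(x) = Π_λ (x − λ)^{k_λ}
where k_λ is the size of the *largest* Jordan block for λ (equivalently, the smallest k with (A − λI)^k v = 0 for every generalised eigenvector v of λ).

  λ = -4: largest Jordan block has size 3, contributing (x + 4)^3

So m_A(x) = (x + 4)^3 = x^3 + 12*x^2 + 48*x + 64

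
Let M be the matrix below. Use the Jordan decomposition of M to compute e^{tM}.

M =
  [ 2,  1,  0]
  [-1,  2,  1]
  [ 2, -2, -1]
e^{tM} =
  [t*exp(t) + exp(t), t^2*exp(t) + t*exp(t), t^2*exp(t)/2]
  [-t*exp(t), -t^2*exp(t) + t*exp(t) + exp(t), -t^2*exp(t)/2 + t*exp(t)]
  [2*t*exp(t), 2*t^2*exp(t) - 2*t*exp(t), t^2*exp(t) - 2*t*exp(t) + exp(t)]

Strategy: write M = P · J · P⁻¹ where J is a Jordan canonical form, so e^{tM} = P · e^{tJ} · P⁻¹, and e^{tJ} can be computed block-by-block.

M has Jordan form
J =
  [1, 1, 0]
  [0, 1, 1]
  [0, 0, 1]
(up to reordering of blocks).

Per-block formulas:
  For a 3×3 Jordan block J_3(1): exp(t · J_3(1)) = e^(1t)·(I + t·N + (t^2/2)·N^2), where N is the 3×3 nilpotent shift.

After assembling e^{tJ} and conjugating by P, we get:

e^{tM} =
  [t*exp(t) + exp(t), t^2*exp(t) + t*exp(t), t^2*exp(t)/2]
  [-t*exp(t), -t^2*exp(t) + t*exp(t) + exp(t), -t^2*exp(t)/2 + t*exp(t)]
  [2*t*exp(t), 2*t^2*exp(t) - 2*t*exp(t), t^2*exp(t) - 2*t*exp(t) + exp(t)]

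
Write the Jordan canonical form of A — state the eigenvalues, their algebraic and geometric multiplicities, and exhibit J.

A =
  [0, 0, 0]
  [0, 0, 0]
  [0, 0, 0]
J_1(0) ⊕ J_1(0) ⊕ J_1(0)

The characteristic polynomial is
  det(x·I − A) = x^3

Eigenvalues and multiplicities (the geometric multiplicity of λ is n − rank(A − λI), which equals the number of Jordan blocks for λ):
  λ = 0: algebraic multiplicity = 3, geometric multiplicity = 3

Determining the block sizes for each eigenvalue:
  λ = 0: gm = am = 3, so every block has size 1 → block sizes [1, 1, 1]

Assembling the blocks gives a Jordan form
J =
  [0, 0, 0]
  [0, 0, 0]
  [0, 0, 0]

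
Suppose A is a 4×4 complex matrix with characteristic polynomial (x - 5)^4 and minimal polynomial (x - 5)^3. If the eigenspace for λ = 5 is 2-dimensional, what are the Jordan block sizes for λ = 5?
Block sizes for λ = 5: [3, 1]

Step 1 — from the characteristic polynomial, algebraic multiplicity of λ = 5 is 4. From dim ker(A − (5)·I) = 2, there are exactly 2 Jordan blocks for λ = 5.
Step 2 — from the minimal polynomial, the factor (x − 5)^3 tells us the largest block for λ = 5 has size 3.
Step 3 — with total size 4, 2 blocks, and largest block 3, the block sizes (in nonincreasing order) are [3, 1].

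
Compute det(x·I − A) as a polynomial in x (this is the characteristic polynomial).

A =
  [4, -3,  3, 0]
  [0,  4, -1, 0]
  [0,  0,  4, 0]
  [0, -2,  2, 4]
x^4 - 16*x^3 + 96*x^2 - 256*x + 256

Expanding det(x·I − A) (e.g. by cofactor expansion or by noting that A is similar to its Jordan form J, which has the same characteristic polynomial as A) gives
  χ_A(x) = x^4 - 16*x^3 + 96*x^2 - 256*x + 256
which factors as (x - 4)^4. The eigenvalues (with algebraic multiplicities) are λ = 4 with multiplicity 4.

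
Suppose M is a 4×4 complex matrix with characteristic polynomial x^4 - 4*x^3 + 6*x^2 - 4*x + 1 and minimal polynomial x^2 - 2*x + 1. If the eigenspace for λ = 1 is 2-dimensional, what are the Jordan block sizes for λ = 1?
Block sizes for λ = 1: [2, 2]

Step 1 — from the characteristic polynomial, algebraic multiplicity of λ = 1 is 4. From dim ker(M − (1)·I) = 2, there are exactly 2 Jordan blocks for λ = 1.
Step 2 — from the minimal polynomial, the factor (x − 1)^2 tells us the largest block for λ = 1 has size 2.
Step 3 — with total size 4, 2 blocks, and largest block 2, the block sizes (in nonincreasing order) are [2, 2].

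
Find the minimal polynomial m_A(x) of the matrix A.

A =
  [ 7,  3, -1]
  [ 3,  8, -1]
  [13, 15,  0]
x^3 - 15*x^2 + 75*x - 125

The characteristic polynomial is χ_A(x) = (x - 5)^3, so the eigenvalues are known. The minimal polynomial is
  m_A(x) = Π_λ (x − λ)^{k_λ}
where k_λ is the size of the *largest* Jordan block for λ (equivalently, the smallest k with (A − λI)^k v = 0 for every generalised eigenvector v of λ).

  λ = 5: largest Jordan block has size 3, contributing (x − 5)^3

So m_A(x) = (x - 5)^3 = x^3 - 15*x^2 + 75*x - 125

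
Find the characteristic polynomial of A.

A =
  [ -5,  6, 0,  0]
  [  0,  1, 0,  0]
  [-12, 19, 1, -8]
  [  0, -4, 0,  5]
x^4 - 2*x^3 - 24*x^2 + 50*x - 25

Expanding det(x·I − A) (e.g. by cofactor expansion or by noting that A is similar to its Jordan form J, which has the same characteristic polynomial as A) gives
  χ_A(x) = x^4 - 2*x^3 - 24*x^2 + 50*x - 25
which factors as (x - 5)*(x - 1)^2*(x + 5). The eigenvalues (with algebraic multiplicities) are λ = -5 with multiplicity 1, λ = 1 with multiplicity 2, λ = 5 with multiplicity 1.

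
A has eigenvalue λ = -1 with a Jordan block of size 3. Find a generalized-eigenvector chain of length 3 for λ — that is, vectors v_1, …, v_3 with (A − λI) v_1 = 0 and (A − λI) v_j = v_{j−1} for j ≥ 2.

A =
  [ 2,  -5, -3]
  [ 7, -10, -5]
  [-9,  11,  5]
A Jordan chain for λ = -1 of length 3:
v_1 = (1, 3, -4)ᵀ
v_2 = (3, 7, -9)ᵀ
v_3 = (1, 0, 0)ᵀ

Let N = A − (-1)·I. We want v_3 with N^3 v_3 = 0 but N^2 v_3 ≠ 0; then v_{j-1} := N · v_j for j = 3, …, 2.

Pick v_3 = (1, 0, 0)ᵀ.
Then v_2 = N · v_3 = (3, 7, -9)ᵀ.
Then v_1 = N · v_2 = (1, 3, -4)ᵀ.

Sanity check: (A − (-1)·I) v_1 = (0, 0, 0)ᵀ = 0. ✓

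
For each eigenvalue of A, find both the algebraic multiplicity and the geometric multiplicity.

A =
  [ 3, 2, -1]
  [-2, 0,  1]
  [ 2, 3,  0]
λ = 1: alg = 3, geom = 1

Step 1 — factor the characteristic polynomial to read off the algebraic multiplicities:
  χ_A(x) = (x - 1)^3

Step 2 — compute geometric multiplicities via the rank-nullity identity g(λ) = n − rank(A − λI):
  rank(A − (1)·I) = 2, so dim ker(A − (1)·I) = n − 2 = 1

Summary:
  λ = 1: algebraic multiplicity = 3, geometric multiplicity = 1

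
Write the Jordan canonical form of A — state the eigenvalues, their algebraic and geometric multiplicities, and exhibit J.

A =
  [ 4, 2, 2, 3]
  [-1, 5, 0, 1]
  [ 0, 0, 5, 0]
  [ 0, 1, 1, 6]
J_3(5) ⊕ J_1(5)

The characteristic polynomial is
  det(x·I − A) = x^4 - 20*x^3 + 150*x^2 - 500*x + 625 = (x - 5)^4

Eigenvalues and multiplicities (the geometric multiplicity of λ is n − rank(A − λI), which equals the number of Jordan blocks for λ):
  λ = 5: algebraic multiplicity = 4, geometric multiplicity = 2

Determining the block sizes for each eigenvalue:
  λ = 5: with am = 4 and gm = 2, the partition is not yet determined (e.g. several partitions of 4 into 2 parts exist). Let N = A − (5)·I. Computing rank(N^1) = 2, rank(N^2) = 1, rank(N^3) = 0; the number of blocks of size ≥ j is rank(N^{j−1}) − rank(N^j), giving [2, 1, 1]. So we have 1 block(s) of size 3, 1 block(s) of size 1 → block sizes [3, 1]

Assembling the blocks gives a Jordan form
J =
  [5, 1, 0, 0]
  [0, 5, 1, 0]
  [0, 0, 5, 0]
  [0, 0, 0, 5]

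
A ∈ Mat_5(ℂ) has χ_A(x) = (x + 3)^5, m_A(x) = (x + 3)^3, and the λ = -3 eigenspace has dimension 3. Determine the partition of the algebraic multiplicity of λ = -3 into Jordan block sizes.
Block sizes for λ = -3: [3, 1, 1]

Step 1 — from the characteristic polynomial, algebraic multiplicity of λ = -3 is 5. From dim ker(A − (-3)·I) = 3, there are exactly 3 Jordan blocks for λ = -3.
Step 2 — from the minimal polynomial, the factor (x + 3)^3 tells us the largest block for λ = -3 has size 3.
Step 3 — with total size 5, 3 blocks, and largest block 3, the block sizes (in nonincreasing order) are [3, 1, 1].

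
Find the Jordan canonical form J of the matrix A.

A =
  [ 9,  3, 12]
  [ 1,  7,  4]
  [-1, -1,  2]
J_2(6) ⊕ J_1(6)

The characteristic polynomial is
  det(x·I − A) = x^3 - 18*x^2 + 108*x - 216 = (x - 6)^3

Eigenvalues and multiplicities (the geometric multiplicity of λ is n − rank(A − λI), which equals the number of Jordan blocks for λ):
  λ = 6: algebraic multiplicity = 3, geometric multiplicity = 2

Determining the block sizes for each eigenvalue:
  λ = 6: 2 blocks summing to 3 forces exactly one block of size 2 and the rest size 1 → block sizes [2, 1]

Assembling the blocks gives a Jordan form
J =
  [6, 1, 0]
  [0, 6, 0]
  [0, 0, 6]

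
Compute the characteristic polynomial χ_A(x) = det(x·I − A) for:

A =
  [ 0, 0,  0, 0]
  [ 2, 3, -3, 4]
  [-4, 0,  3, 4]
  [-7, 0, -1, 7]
x^4 - 13*x^3 + 55*x^2 - 75*x

Expanding det(x·I − A) (e.g. by cofactor expansion or by noting that A is similar to its Jordan form J, which has the same characteristic polynomial as A) gives
  χ_A(x) = x^4 - 13*x^3 + 55*x^2 - 75*x
which factors as x*(x - 5)^2*(x - 3). The eigenvalues (with algebraic multiplicities) are λ = 0 with multiplicity 1, λ = 3 with multiplicity 1, λ = 5 with multiplicity 2.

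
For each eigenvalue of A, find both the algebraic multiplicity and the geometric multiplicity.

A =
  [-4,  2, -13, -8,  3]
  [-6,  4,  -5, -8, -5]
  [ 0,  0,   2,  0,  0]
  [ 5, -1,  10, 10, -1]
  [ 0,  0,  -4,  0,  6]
λ = 2: alg = 3, geom = 2; λ = 6: alg = 2, geom = 1

Step 1 — factor the characteristic polynomial to read off the algebraic multiplicities:
  χ_A(x) = (x - 6)^2*(x - 2)^3

Step 2 — compute geometric multiplicities via the rank-nullity identity g(λ) = n − rank(A − λI):
  rank(A − (2)·I) = 3, so dim ker(A − (2)·I) = n − 3 = 2
  rank(A − (6)·I) = 4, so dim ker(A − (6)·I) = n − 4 = 1

Summary:
  λ = 2: algebraic multiplicity = 3, geometric multiplicity = 2
  λ = 6: algebraic multiplicity = 2, geometric multiplicity = 1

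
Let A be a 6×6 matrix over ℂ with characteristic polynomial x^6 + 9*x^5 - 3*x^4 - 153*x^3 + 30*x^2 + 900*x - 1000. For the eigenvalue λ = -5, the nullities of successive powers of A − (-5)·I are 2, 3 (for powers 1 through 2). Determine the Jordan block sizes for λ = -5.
Block sizes for λ = -5: [2, 1]

From the dimensions of kernels of powers, the number of Jordan blocks of size at least j is d_j − d_{j−1} where d_j = dim ker(N^j) (with d_0 = 0). Computing the differences gives [2, 1].
The number of blocks of size exactly k is (#blocks of size ≥ k) − (#blocks of size ≥ k + 1), so the partition is: 1 block(s) of size 1, 1 block(s) of size 2.
In nonincreasing order the block sizes are [2, 1].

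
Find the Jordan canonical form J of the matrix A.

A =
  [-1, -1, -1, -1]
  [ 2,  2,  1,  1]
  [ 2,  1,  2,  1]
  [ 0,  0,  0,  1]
J_2(1) ⊕ J_1(1) ⊕ J_1(1)

The characteristic polynomial is
  det(x·I − A) = x^4 - 4*x^3 + 6*x^2 - 4*x + 1 = (x - 1)^4

Eigenvalues and multiplicities (the geometric multiplicity of λ is n − rank(A − λI), which equals the number of Jordan blocks for λ):
  λ = 1: algebraic multiplicity = 4, geometric multiplicity = 3

Determining the block sizes for each eigenvalue:
  λ = 1: 3 blocks summing to 4 forces exactly one block of size 2 and the rest size 1 → block sizes [2, 1, 1]

Assembling the blocks gives a Jordan form
J =
  [1, 1, 0, 0]
  [0, 1, 0, 0]
  [0, 0, 1, 0]
  [0, 0, 0, 1]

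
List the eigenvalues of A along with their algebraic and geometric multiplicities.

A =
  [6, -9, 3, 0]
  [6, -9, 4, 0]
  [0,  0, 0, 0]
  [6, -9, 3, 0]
λ = -3: alg = 1, geom = 1; λ = 0: alg = 3, geom = 2

Step 1 — factor the characteristic polynomial to read off the algebraic multiplicities:
  χ_A(x) = x^3*(x + 3)

Step 2 — compute geometric multiplicities via the rank-nullity identity g(λ) = n − rank(A − λI):
  rank(A − (-3)·I) = 3, so dim ker(A − (-3)·I) = n − 3 = 1
  rank(A − (0)·I) = 2, so dim ker(A − (0)·I) = n − 2 = 2

Summary:
  λ = -3: algebraic multiplicity = 1, geometric multiplicity = 1
  λ = 0: algebraic multiplicity = 3, geometric multiplicity = 2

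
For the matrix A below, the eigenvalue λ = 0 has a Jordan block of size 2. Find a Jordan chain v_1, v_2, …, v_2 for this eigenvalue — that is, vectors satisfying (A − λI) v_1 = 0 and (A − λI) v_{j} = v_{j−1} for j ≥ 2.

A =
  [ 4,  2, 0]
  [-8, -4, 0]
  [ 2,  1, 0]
A Jordan chain for λ = 0 of length 2:
v_1 = (4, -8, 2)ᵀ
v_2 = (1, 0, 0)ᵀ

Let N = A − (0)·I. We want v_2 with N^2 v_2 = 0 but N^1 v_2 ≠ 0; then v_{j-1} := N · v_j for j = 2, …, 2.

Pick v_2 = (1, 0, 0)ᵀ.
Then v_1 = N · v_2 = (4, -8, 2)ᵀ.

Sanity check: (A − (0)·I) v_1 = (0, 0, 0)ᵀ = 0. ✓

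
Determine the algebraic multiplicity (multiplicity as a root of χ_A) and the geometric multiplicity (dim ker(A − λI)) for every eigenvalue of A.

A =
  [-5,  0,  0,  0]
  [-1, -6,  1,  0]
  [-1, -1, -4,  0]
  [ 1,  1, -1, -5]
λ = -5: alg = 4, geom = 3

Step 1 — factor the characteristic polynomial to read off the algebraic multiplicities:
  χ_A(x) = (x + 5)^4

Step 2 — compute geometric multiplicities via the rank-nullity identity g(λ) = n − rank(A − λI):
  rank(A − (-5)·I) = 1, so dim ker(A − (-5)·I) = n − 1 = 3

Summary:
  λ = -5: algebraic multiplicity = 4, geometric multiplicity = 3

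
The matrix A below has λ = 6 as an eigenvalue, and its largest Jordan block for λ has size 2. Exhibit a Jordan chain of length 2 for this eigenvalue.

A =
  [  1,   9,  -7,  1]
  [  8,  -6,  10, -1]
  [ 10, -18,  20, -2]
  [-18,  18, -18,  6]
A Jordan chain for λ = 6 of length 2:
v_1 = (4, -4, -8, 0)ᵀ
v_2 = (1, 1, 0, 0)ᵀ

Let N = A − (6)·I. We want v_2 with N^2 v_2 = 0 but N^1 v_2 ≠ 0; then v_{j-1} := N · v_j for j = 2, …, 2.

Pick v_2 = (1, 1, 0, 0)ᵀ.
Then v_1 = N · v_2 = (4, -4, -8, 0)ᵀ.

Sanity check: (A − (6)·I) v_1 = (0, 0, 0, 0)ᵀ = 0. ✓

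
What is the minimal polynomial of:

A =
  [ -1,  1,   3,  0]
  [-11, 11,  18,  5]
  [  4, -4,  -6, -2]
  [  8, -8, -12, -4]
x^3

The characteristic polynomial is χ_A(x) = x^4, so the eigenvalues are known. The minimal polynomial is
  m_A(x) = Π_λ (x − λ)^{k_λ}
where k_λ is the size of the *largest* Jordan block for λ (equivalently, the smallest k with (A − λI)^k v = 0 for every generalised eigenvector v of λ).

  λ = 0: largest Jordan block has size 3, contributing (x − 0)^3

So m_A(x) = x^3 = x^3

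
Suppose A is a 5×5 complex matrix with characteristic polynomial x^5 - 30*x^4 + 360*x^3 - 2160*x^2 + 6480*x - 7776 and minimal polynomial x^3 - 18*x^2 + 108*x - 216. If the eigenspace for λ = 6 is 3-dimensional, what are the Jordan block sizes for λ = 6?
Block sizes for λ = 6: [3, 1, 1]

Step 1 — from the characteristic polynomial, algebraic multiplicity of λ = 6 is 5. From dim ker(A − (6)·I) = 3, there are exactly 3 Jordan blocks for λ = 6.
Step 2 — from the minimal polynomial, the factor (x − 6)^3 tells us the largest block for λ = 6 has size 3.
Step 3 — with total size 5, 3 blocks, and largest block 3, the block sizes (in nonincreasing order) are [3, 1, 1].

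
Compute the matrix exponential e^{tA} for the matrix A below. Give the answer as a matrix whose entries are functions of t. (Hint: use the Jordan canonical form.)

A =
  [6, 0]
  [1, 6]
e^{tA} =
  [exp(6*t), 0]
  [t*exp(6*t), exp(6*t)]

Strategy: write A = P · J · P⁻¹ where J is a Jordan canonical form, so e^{tA} = P · e^{tJ} · P⁻¹, and e^{tJ} can be computed block-by-block.

A has Jordan form
J =
  [6, 1]
  [0, 6]
(up to reordering of blocks).

Per-block formulas:
  For a 2×2 Jordan block J_2(6): exp(t · J_2(6)) = e^(6t)·(I + t·N), where N is the 2×2 nilpotent shift.

After assembling e^{tJ} and conjugating by P, we get:

e^{tA} =
  [exp(6*t), 0]
  [t*exp(6*t), exp(6*t)]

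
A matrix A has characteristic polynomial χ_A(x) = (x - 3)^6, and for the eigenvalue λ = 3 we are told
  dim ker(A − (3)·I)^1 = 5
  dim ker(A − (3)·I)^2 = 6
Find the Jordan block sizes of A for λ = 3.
Block sizes for λ = 3: [2, 1, 1, 1, 1]

From the dimensions of kernels of powers, the number of Jordan blocks of size at least j is d_j − d_{j−1} where d_j = dim ker(N^j) (with d_0 = 0). Computing the differences gives [5, 1].
The number of blocks of size exactly k is (#blocks of size ≥ k) − (#blocks of size ≥ k + 1), so the partition is: 4 block(s) of size 1, 1 block(s) of size 2.
In nonincreasing order the block sizes are [2, 1, 1, 1, 1].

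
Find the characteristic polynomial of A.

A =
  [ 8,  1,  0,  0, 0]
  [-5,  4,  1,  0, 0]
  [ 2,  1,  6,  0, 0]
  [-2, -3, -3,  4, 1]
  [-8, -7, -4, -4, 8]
x^5 - 30*x^4 + 360*x^3 - 2160*x^2 + 6480*x - 7776

Expanding det(x·I − A) (e.g. by cofactor expansion or by noting that A is similar to its Jordan form J, which has the same characteristic polynomial as A) gives
  χ_A(x) = x^5 - 30*x^4 + 360*x^3 - 2160*x^2 + 6480*x - 7776
which factors as (x - 6)^5. The eigenvalues (with algebraic multiplicities) are λ = 6 with multiplicity 5.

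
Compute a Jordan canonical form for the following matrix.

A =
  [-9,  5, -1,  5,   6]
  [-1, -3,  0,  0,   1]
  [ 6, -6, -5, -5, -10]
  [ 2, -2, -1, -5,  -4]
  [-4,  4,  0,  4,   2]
J_3(-4) ⊕ J_2(-4)

The characteristic polynomial is
  det(x·I − A) = x^5 + 20*x^4 + 160*x^3 + 640*x^2 + 1280*x + 1024 = (x + 4)^5

Eigenvalues and multiplicities (the geometric multiplicity of λ is n − rank(A − λI), which equals the number of Jordan blocks for λ):
  λ = -4: algebraic multiplicity = 5, geometric multiplicity = 2

Determining the block sizes for each eigenvalue:
  λ = -4: with am = 5 and gm = 2, the partition is not yet determined (e.g. several partitions of 5 into 2 parts exist). Let N = A − (-4)·I. Computing rank(N^1) = 3, rank(N^2) = 1, rank(N^3) = 0; the number of blocks of size ≥ j is rank(N^{j−1}) − rank(N^j), giving [2, 2, 1]. So we have 1 block(s) of size 3, 1 block(s) of size 2 → block sizes [3, 2]

Assembling the blocks gives a Jordan form
J =
  [-4,  1,  0,  0,  0]
  [ 0, -4,  1,  0,  0]
  [ 0,  0, -4,  0,  0]
  [ 0,  0,  0, -4,  1]
  [ 0,  0,  0,  0, -4]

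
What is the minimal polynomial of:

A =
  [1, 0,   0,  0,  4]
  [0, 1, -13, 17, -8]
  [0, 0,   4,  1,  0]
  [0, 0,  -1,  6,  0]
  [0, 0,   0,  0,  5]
x^3 - 11*x^2 + 35*x - 25

The characteristic polynomial is χ_A(x) = (x - 5)^3*(x - 1)^2, so the eigenvalues are known. The minimal polynomial is
  m_A(x) = Π_λ (x − λ)^{k_λ}
where k_λ is the size of the *largest* Jordan block for λ (equivalently, the smallest k with (A − λI)^k v = 0 for every generalised eigenvector v of λ).

  λ = 1: largest Jordan block has size 1, contributing (x − 1)
  λ = 5: largest Jordan block has size 2, contributing (x − 5)^2

So m_A(x) = (x - 5)^2*(x - 1) = x^3 - 11*x^2 + 35*x - 25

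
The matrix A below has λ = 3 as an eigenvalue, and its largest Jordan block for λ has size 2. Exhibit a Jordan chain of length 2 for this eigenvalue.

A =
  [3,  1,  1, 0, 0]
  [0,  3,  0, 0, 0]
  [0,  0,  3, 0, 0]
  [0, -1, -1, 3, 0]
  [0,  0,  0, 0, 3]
A Jordan chain for λ = 3 of length 2:
v_1 = (1, 0, 0, -1, 0)ᵀ
v_2 = (0, 1, 0, 0, 0)ᵀ

Let N = A − (3)·I. We want v_2 with N^2 v_2 = 0 but N^1 v_2 ≠ 0; then v_{j-1} := N · v_j for j = 2, …, 2.

Pick v_2 = (0, 1, 0, 0, 0)ᵀ.
Then v_1 = N · v_2 = (1, 0, 0, -1, 0)ᵀ.

Sanity check: (A − (3)·I) v_1 = (0, 0, 0, 0, 0)ᵀ = 0. ✓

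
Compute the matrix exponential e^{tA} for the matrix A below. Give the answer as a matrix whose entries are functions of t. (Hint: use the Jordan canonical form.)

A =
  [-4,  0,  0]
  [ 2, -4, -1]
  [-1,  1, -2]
e^{tA} =
  [exp(-4*t), 0, 0]
  [-t*exp(-3*t) + 3*exp(-3*t) - 3*exp(-4*t), -t*exp(-3*t) + exp(-3*t), -t*exp(-3*t)]
  [t*exp(-3*t) - 2*exp(-3*t) + 2*exp(-4*t), t*exp(-3*t), t*exp(-3*t) + exp(-3*t)]

Strategy: write A = P · J · P⁻¹ where J is a Jordan canonical form, so e^{tA} = P · e^{tJ} · P⁻¹, and e^{tJ} can be computed block-by-block.

A has Jordan form
J =
  [-4,  0,  0]
  [ 0, -3,  1]
  [ 0,  0, -3]
(up to reordering of blocks).

Per-block formulas:
  For a 2×2 Jordan block J_2(-3): exp(t · J_2(-3)) = e^(-3t)·(I + t·N), where N is the 2×2 nilpotent shift.
  For a 1×1 block at λ = -4: exp(t · [-4]) = [e^(-4t)].

After assembling e^{tJ} and conjugating by P, we get:

e^{tA} =
  [exp(-4*t), 0, 0]
  [-t*exp(-3*t) + 3*exp(-3*t) - 3*exp(-4*t), -t*exp(-3*t) + exp(-3*t), -t*exp(-3*t)]
  [t*exp(-3*t) - 2*exp(-3*t) + 2*exp(-4*t), t*exp(-3*t), t*exp(-3*t) + exp(-3*t)]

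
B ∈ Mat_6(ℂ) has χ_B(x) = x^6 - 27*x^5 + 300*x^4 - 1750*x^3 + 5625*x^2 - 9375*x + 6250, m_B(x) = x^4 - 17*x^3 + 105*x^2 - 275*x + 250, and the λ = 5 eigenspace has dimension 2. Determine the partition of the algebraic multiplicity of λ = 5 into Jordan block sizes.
Block sizes for λ = 5: [3, 2]

Step 1 — from the characteristic polynomial, algebraic multiplicity of λ = 5 is 5. From dim ker(B − (5)·I) = 2, there are exactly 2 Jordan blocks for λ = 5.
Step 2 — from the minimal polynomial, the factor (x − 5)^3 tells us the largest block for λ = 5 has size 3.
Step 3 — with total size 5, 2 blocks, and largest block 3, the block sizes (in nonincreasing order) are [3, 2].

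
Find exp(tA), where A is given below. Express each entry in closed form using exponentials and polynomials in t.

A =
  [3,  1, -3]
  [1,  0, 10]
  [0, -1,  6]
e^{tA} =
  [t^2*exp(3*t)/2 + exp(3*t), t*exp(3*t), t^2*exp(3*t)/2 - 3*t*exp(3*t)]
  [-3*t^2*exp(3*t)/2 + t*exp(3*t), -3*t*exp(3*t) + exp(3*t), -3*t^2*exp(3*t)/2 + 10*t*exp(3*t)]
  [-t^2*exp(3*t)/2, -t*exp(3*t), -t^2*exp(3*t)/2 + 3*t*exp(3*t) + exp(3*t)]

Strategy: write A = P · J · P⁻¹ where J is a Jordan canonical form, so e^{tA} = P · e^{tJ} · P⁻¹, and e^{tJ} can be computed block-by-block.

A has Jordan form
J =
  [3, 1, 0]
  [0, 3, 1]
  [0, 0, 3]
(up to reordering of blocks).

Per-block formulas:
  For a 3×3 Jordan block J_3(3): exp(t · J_3(3)) = e^(3t)·(I + t·N + (t^2/2)·N^2), where N is the 3×3 nilpotent shift.

After assembling e^{tJ} and conjugating by P, we get:

e^{tA} =
  [t^2*exp(3*t)/2 + exp(3*t), t*exp(3*t), t^2*exp(3*t)/2 - 3*t*exp(3*t)]
  [-3*t^2*exp(3*t)/2 + t*exp(3*t), -3*t*exp(3*t) + exp(3*t), -3*t^2*exp(3*t)/2 + 10*t*exp(3*t)]
  [-t^2*exp(3*t)/2, -t*exp(3*t), -t^2*exp(3*t)/2 + 3*t*exp(3*t) + exp(3*t)]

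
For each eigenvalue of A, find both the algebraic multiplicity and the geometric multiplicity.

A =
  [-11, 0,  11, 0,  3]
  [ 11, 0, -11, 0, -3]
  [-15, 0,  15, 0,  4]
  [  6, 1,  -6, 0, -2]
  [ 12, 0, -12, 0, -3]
λ = 0: alg = 4, geom = 2; λ = 1: alg = 1, geom = 1

Step 1 — factor the characteristic polynomial to read off the algebraic multiplicities:
  χ_A(x) = x^4*(x - 1)

Step 2 — compute geometric multiplicities via the rank-nullity identity g(λ) = n − rank(A − λI):
  rank(A − (0)·I) = 3, so dim ker(A − (0)·I) = n − 3 = 2
  rank(A − (1)·I) = 4, so dim ker(A − (1)·I) = n − 4 = 1

Summary:
  λ = 0: algebraic multiplicity = 4, geometric multiplicity = 2
  λ = 1: algebraic multiplicity = 1, geometric multiplicity = 1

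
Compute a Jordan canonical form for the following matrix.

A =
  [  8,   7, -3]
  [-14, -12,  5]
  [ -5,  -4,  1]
J_3(-1)

The characteristic polynomial is
  det(x·I − A) = x^3 + 3*x^2 + 3*x + 1 = (x + 1)^3

Eigenvalues and multiplicities (the geometric multiplicity of λ is n − rank(A − λI), which equals the number of Jordan blocks for λ):
  λ = -1: algebraic multiplicity = 3, geometric multiplicity = 1

Determining the block sizes for each eigenvalue:
  λ = -1: one block (gm = 1), so the single block has size am = 3 → block sizes [3]

Assembling the blocks gives a Jordan form
J =
  [-1,  1,  0]
  [ 0, -1,  1]
  [ 0,  0, -1]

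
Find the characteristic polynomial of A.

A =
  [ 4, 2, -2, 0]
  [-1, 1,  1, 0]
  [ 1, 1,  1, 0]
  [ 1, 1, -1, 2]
x^4 - 8*x^3 + 24*x^2 - 32*x + 16

Expanding det(x·I − A) (e.g. by cofactor expansion or by noting that A is similar to its Jordan form J, which has the same characteristic polynomial as A) gives
  χ_A(x) = x^4 - 8*x^3 + 24*x^2 - 32*x + 16
which factors as (x - 2)^4. The eigenvalues (with algebraic multiplicities) are λ = 2 with multiplicity 4.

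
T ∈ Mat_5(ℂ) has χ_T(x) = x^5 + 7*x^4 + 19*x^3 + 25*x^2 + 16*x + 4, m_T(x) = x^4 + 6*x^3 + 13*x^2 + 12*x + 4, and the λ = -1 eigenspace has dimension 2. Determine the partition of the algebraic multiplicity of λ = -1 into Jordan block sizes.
Block sizes for λ = -1: [2, 1]

Step 1 — from the characteristic polynomial, algebraic multiplicity of λ = -1 is 3. From dim ker(T − (-1)·I) = 2, there are exactly 2 Jordan blocks for λ = -1.
Step 2 — from the minimal polynomial, the factor (x + 1)^2 tells us the largest block for λ = -1 has size 2.
Step 3 — with total size 3, 2 blocks, and largest block 2, the block sizes (in nonincreasing order) are [2, 1].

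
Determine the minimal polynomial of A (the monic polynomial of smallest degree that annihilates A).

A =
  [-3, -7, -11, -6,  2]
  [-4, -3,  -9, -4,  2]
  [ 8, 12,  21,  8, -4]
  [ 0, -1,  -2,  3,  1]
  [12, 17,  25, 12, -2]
x^4 - 13*x^3 + 63*x^2 - 135*x + 108

The characteristic polynomial is χ_A(x) = (x - 4)*(x - 3)^4, so the eigenvalues are known. The minimal polynomial is
  m_A(x) = Π_λ (x − λ)^{k_λ}
where k_λ is the size of the *largest* Jordan block for λ (equivalently, the smallest k with (A − λI)^k v = 0 for every generalised eigenvector v of λ).

  λ = 3: largest Jordan block has size 3, contributing (x − 3)^3
  λ = 4: largest Jordan block has size 1, contributing (x − 4)

So m_A(x) = (x - 4)*(x - 3)^3 = x^4 - 13*x^3 + 63*x^2 - 135*x + 108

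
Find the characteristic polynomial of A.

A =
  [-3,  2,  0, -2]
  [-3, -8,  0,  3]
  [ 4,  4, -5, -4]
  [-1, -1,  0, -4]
x^4 + 20*x^3 + 150*x^2 + 500*x + 625

Expanding det(x·I − A) (e.g. by cofactor expansion or by noting that A is similar to its Jordan form J, which has the same characteristic polynomial as A) gives
  χ_A(x) = x^4 + 20*x^3 + 150*x^2 + 500*x + 625
which factors as (x + 5)^4. The eigenvalues (with algebraic multiplicities) are λ = -5 with multiplicity 4.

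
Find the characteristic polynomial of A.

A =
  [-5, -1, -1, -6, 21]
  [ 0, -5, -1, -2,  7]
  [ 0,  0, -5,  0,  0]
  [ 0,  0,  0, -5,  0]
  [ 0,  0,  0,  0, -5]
x^5 + 25*x^4 + 250*x^3 + 1250*x^2 + 3125*x + 3125

Expanding det(x·I − A) (e.g. by cofactor expansion or by noting that A is similar to its Jordan form J, which has the same characteristic polynomial as A) gives
  χ_A(x) = x^5 + 25*x^4 + 250*x^3 + 1250*x^2 + 3125*x + 3125
which factors as (x + 5)^5. The eigenvalues (with algebraic multiplicities) are λ = -5 with multiplicity 5.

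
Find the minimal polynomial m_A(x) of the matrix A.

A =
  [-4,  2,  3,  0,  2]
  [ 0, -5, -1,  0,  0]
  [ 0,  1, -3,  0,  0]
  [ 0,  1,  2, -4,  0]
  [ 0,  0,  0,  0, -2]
x^4 + 14*x^3 + 72*x^2 + 160*x + 128

The characteristic polynomial is χ_A(x) = (x + 2)*(x + 4)^4, so the eigenvalues are known. The minimal polynomial is
  m_A(x) = Π_λ (x − λ)^{k_λ}
where k_λ is the size of the *largest* Jordan block for λ (equivalently, the smallest k with (A − λI)^k v = 0 for every generalised eigenvector v of λ).

  λ = -4: largest Jordan block has size 3, contributing (x + 4)^3
  λ = -2: largest Jordan block has size 1, contributing (x + 2)

So m_A(x) = (x + 2)*(x + 4)^3 = x^4 + 14*x^3 + 72*x^2 + 160*x + 128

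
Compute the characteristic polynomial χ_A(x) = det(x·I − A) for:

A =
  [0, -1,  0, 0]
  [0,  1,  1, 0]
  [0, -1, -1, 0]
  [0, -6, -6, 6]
x^4 - 6*x^3

Expanding det(x·I − A) (e.g. by cofactor expansion or by noting that A is similar to its Jordan form J, which has the same characteristic polynomial as A) gives
  χ_A(x) = x^4 - 6*x^3
which factors as x^3*(x - 6). The eigenvalues (with algebraic multiplicities) are λ = 0 with multiplicity 3, λ = 6 with multiplicity 1.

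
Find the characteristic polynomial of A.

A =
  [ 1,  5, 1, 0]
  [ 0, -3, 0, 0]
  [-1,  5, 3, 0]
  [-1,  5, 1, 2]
x^4 - 3*x^3 - 6*x^2 + 28*x - 24

Expanding det(x·I − A) (e.g. by cofactor expansion or by noting that A is similar to its Jordan form J, which has the same characteristic polynomial as A) gives
  χ_A(x) = x^4 - 3*x^3 - 6*x^2 + 28*x - 24
which factors as (x - 2)^3*(x + 3). The eigenvalues (with algebraic multiplicities) are λ = -3 with multiplicity 1, λ = 2 with multiplicity 3.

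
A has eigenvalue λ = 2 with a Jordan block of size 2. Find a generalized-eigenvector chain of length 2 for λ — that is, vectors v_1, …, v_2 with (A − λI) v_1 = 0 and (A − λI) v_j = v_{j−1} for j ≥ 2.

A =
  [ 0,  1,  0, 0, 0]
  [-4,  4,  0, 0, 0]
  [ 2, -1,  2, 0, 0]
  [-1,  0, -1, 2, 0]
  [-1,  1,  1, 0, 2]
A Jordan chain for λ = 2 of length 2:
v_1 = (-2, -4, 2, -1, -1)ᵀ
v_2 = (1, 0, 0, 0, 0)ᵀ

Let N = A − (2)·I. We want v_2 with N^2 v_2 = 0 but N^1 v_2 ≠ 0; then v_{j-1} := N · v_j for j = 2, …, 2.

Pick v_2 = (1, 0, 0, 0, 0)ᵀ.
Then v_1 = N · v_2 = (-2, -4, 2, -1, -1)ᵀ.

Sanity check: (A − (2)·I) v_1 = (0, 0, 0, 0, 0)ᵀ = 0. ✓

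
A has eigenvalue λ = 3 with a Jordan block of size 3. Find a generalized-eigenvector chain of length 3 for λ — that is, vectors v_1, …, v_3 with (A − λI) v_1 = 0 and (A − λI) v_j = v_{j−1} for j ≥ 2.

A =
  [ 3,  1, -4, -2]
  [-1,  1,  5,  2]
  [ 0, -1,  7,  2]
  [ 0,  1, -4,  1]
A Jordan chain for λ = 3 of length 3:
v_1 = (-1, 2, 1, -1)ᵀ
v_2 = (0, -1, 0, 0)ᵀ
v_3 = (1, 0, 0, 0)ᵀ

Let N = A − (3)·I. We want v_3 with N^3 v_3 = 0 but N^2 v_3 ≠ 0; then v_{j-1} := N · v_j for j = 3, …, 2.

Pick v_3 = (1, 0, 0, 0)ᵀ.
Then v_2 = N · v_3 = (0, -1, 0, 0)ᵀ.
Then v_1 = N · v_2 = (-1, 2, 1, -1)ᵀ.

Sanity check: (A − (3)·I) v_1 = (0, 0, 0, 0)ᵀ = 0. ✓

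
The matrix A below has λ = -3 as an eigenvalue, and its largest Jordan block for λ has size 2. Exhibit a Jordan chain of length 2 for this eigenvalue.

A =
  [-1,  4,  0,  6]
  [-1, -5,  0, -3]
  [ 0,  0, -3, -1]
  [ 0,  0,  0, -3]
A Jordan chain for λ = -3 of length 2:
v_1 = (2, -1, 0, 0)ᵀ
v_2 = (1, 0, 0, 0)ᵀ

Let N = A − (-3)·I. We want v_2 with N^2 v_2 = 0 but N^1 v_2 ≠ 0; then v_{j-1} := N · v_j for j = 2, …, 2.

Pick v_2 = (1, 0, 0, 0)ᵀ.
Then v_1 = N · v_2 = (2, -1, 0, 0)ᵀ.

Sanity check: (A − (-3)·I) v_1 = (0, 0, 0, 0)ᵀ = 0. ✓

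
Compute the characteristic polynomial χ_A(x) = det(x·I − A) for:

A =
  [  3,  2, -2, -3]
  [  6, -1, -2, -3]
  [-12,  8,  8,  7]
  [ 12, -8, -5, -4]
x^4 - 6*x^3 + 54*x - 81

Expanding det(x·I − A) (e.g. by cofactor expansion or by noting that A is similar to its Jordan form J, which has the same characteristic polynomial as A) gives
  χ_A(x) = x^4 - 6*x^3 + 54*x - 81
which factors as (x - 3)^3*(x + 3). The eigenvalues (with algebraic multiplicities) are λ = -3 with multiplicity 1, λ = 3 with multiplicity 3.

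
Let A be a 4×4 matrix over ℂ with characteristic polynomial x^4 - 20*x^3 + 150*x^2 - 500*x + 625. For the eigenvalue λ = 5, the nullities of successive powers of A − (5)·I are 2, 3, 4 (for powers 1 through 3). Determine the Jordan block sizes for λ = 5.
Block sizes for λ = 5: [3, 1]

From the dimensions of kernels of powers, the number of Jordan blocks of size at least j is d_j − d_{j−1} where d_j = dim ker(N^j) (with d_0 = 0). Computing the differences gives [2, 1, 1].
The number of blocks of size exactly k is (#blocks of size ≥ k) − (#blocks of size ≥ k + 1), so the partition is: 1 block(s) of size 1, 1 block(s) of size 3.
In nonincreasing order the block sizes are [3, 1].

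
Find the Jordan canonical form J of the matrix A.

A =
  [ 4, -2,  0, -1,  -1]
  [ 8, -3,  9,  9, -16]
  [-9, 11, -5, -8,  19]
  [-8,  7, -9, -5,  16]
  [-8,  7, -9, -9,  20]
J_1(-5) ⊕ J_3(4) ⊕ J_1(4)

The characteristic polynomial is
  det(x·I − A) = x^5 - 11*x^4 + 16*x^3 + 224*x^2 - 1024*x + 1280 = (x - 4)^4*(x + 5)

Eigenvalues and multiplicities (the geometric multiplicity of λ is n − rank(A − λI), which equals the number of Jordan blocks for λ):
  λ = -5: algebraic multiplicity = 1, geometric multiplicity = 1
  λ = 4: algebraic multiplicity = 4, geometric multiplicity = 2

Determining the block sizes for each eigenvalue:
  λ = -5: one block (gm = 1), so the single block has size am = 1 → block sizes [1]
  λ = 4: with am = 4 and gm = 2, the partition is not yet determined (e.g. several partitions of 4 into 2 parts exist). Let N = A − (4)·I. Computing rank(N^1) = 3, rank(N^2) = 2, rank(N^3) = 1; the number of blocks of size ≥ j is rank(N^{j−1}) − rank(N^j), giving [2, 1, 1]. So we have 1 block(s) of size 3, 1 block(s) of size 1 → block sizes [3, 1]

Assembling the blocks gives a Jordan form
J =
  [-5, 0, 0, 0, 0]
  [ 0, 4, 1, 0, 0]
  [ 0, 0, 4, 1, 0]
  [ 0, 0, 0, 4, 0]
  [ 0, 0, 0, 0, 4]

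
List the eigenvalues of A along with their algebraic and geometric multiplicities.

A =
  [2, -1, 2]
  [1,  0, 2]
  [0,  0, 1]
λ = 1: alg = 3, geom = 2

Step 1 — factor the characteristic polynomial to read off the algebraic multiplicities:
  χ_A(x) = (x - 1)^3

Step 2 — compute geometric multiplicities via the rank-nullity identity g(λ) = n − rank(A − λI):
  rank(A − (1)·I) = 1, so dim ker(A − (1)·I) = n − 1 = 2

Summary:
  λ = 1: algebraic multiplicity = 3, geometric multiplicity = 2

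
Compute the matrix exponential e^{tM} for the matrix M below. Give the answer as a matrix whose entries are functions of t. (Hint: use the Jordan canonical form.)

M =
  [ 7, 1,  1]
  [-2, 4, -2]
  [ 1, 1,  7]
e^{tM} =
  [t*exp(6*t) + exp(6*t), t*exp(6*t), t*exp(6*t)]
  [-2*t*exp(6*t), -2*t*exp(6*t) + exp(6*t), -2*t*exp(6*t)]
  [t*exp(6*t), t*exp(6*t), t*exp(6*t) + exp(6*t)]

Strategy: write M = P · J · P⁻¹ where J is a Jordan canonical form, so e^{tM} = P · e^{tJ} · P⁻¹, and e^{tJ} can be computed block-by-block.

M has Jordan form
J =
  [6, 1, 0]
  [0, 6, 0]
  [0, 0, 6]
(up to reordering of blocks).

Per-block formulas:
  For a 1×1 block at λ = 6: exp(t · [6]) = [e^(6t)].
  For a 2×2 Jordan block J_2(6): exp(t · J_2(6)) = e^(6t)·(I + t·N), where N is the 2×2 nilpotent shift.

After assembling e^{tJ} and conjugating by P, we get:

e^{tM} =
  [t*exp(6*t) + exp(6*t), t*exp(6*t), t*exp(6*t)]
  [-2*t*exp(6*t), -2*t*exp(6*t) + exp(6*t), -2*t*exp(6*t)]
  [t*exp(6*t), t*exp(6*t), t*exp(6*t) + exp(6*t)]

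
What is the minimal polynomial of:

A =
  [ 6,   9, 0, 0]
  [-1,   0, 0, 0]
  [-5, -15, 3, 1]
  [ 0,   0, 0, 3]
x^2 - 6*x + 9

The characteristic polynomial is χ_A(x) = (x - 3)^4, so the eigenvalues are known. The minimal polynomial is
  m_A(x) = Π_λ (x − λ)^{k_λ}
where k_λ is the size of the *largest* Jordan block for λ (equivalently, the smallest k with (A − λI)^k v = 0 for every generalised eigenvector v of λ).

  λ = 3: largest Jordan block has size 2, contributing (x − 3)^2

So m_A(x) = (x - 3)^2 = x^2 - 6*x + 9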